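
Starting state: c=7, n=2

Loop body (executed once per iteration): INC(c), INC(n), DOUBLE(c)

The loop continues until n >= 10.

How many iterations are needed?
8

Tracing iterations:
Initial: c=7, n=2
After iteration 1: c=16, n=3
After iteration 2: c=34, n=4
After iteration 3: c=70, n=5
After iteration 4: c=142, n=6
After iteration 5: c=286, n=7
After iteration 6: c=574, n=8
After iteration 7: c=1150, n=9
After iteration 8: c=2302, n=10
n >= 10 now holds, so the loop exits after 8 iterations.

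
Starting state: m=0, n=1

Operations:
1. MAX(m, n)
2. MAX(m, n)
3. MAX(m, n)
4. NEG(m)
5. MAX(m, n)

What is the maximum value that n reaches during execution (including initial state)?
1

Values of n at each step:
Initial: n = 1 ← maximum
After step 1: n = 1
After step 2: n = 1
After step 3: n = 1
After step 4: n = 1
After step 5: n = 1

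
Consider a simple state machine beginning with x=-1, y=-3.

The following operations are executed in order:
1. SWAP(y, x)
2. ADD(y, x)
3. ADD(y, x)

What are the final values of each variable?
{x: -3, y: -7}

Step-by-step execution:
Initial: x=-1, y=-3
After step 1 (SWAP(y, x)): x=-3, y=-1
After step 2 (ADD(y, x)): x=-3, y=-4
After step 3 (ADD(y, x)): x=-3, y=-7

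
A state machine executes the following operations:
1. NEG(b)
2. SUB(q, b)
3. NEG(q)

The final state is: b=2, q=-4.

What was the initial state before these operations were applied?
b=-2, q=6

Working backwards:
Final state: b=2, q=-4
Before step 3 (NEG(q)): b=2, q=4
Before step 2 (SUB(q, b)): b=2, q=6
Before step 1 (NEG(b)): b=-2, q=6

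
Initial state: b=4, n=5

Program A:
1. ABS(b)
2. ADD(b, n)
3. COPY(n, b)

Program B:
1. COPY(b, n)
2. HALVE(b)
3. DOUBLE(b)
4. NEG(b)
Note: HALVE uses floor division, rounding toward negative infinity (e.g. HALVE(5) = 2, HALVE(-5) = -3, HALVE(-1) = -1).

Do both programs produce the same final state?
No

Program A final state: b=9, n=9
Program B final state: b=-4, n=5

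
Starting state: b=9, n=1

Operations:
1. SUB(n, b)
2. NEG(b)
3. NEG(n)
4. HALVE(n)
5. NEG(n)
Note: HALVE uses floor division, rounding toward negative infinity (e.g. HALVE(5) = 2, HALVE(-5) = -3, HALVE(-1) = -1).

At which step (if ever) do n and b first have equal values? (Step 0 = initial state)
Never

n and b never become equal during execution.

Comparing values at each step:
Initial: n=1, b=9
After step 1: n=-8, b=9
After step 2: n=-8, b=-9
After step 3: n=8, b=-9
After step 4: n=4, b=-9
After step 5: n=-4, b=-9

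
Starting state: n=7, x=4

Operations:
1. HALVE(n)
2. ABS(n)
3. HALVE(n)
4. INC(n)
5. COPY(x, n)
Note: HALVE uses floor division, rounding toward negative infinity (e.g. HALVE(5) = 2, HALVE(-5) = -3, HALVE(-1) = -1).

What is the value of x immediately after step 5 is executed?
x = 2

Tracing x through execution:
Initial: x = 4
After step 1 (HALVE(n)): x = 4
After step 2 (ABS(n)): x = 4
After step 3 (HALVE(n)): x = 4
After step 4 (INC(n)): x = 4
After step 5 (COPY(x, n)): x = 2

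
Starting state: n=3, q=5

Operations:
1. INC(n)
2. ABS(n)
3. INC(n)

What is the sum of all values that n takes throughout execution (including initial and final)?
16

Values of n at each step:
Initial: n = 3
After step 1: n = 4
After step 2: n = 4
After step 3: n = 5
Sum = 3 + 4 + 4 + 5 = 16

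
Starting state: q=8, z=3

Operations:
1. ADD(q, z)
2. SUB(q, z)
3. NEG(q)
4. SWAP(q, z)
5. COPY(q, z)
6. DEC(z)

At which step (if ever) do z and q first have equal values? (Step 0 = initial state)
Step 5

z and q first become equal after step 5.

Comparing values at each step:
Initial: z=3, q=8
After step 1: z=3, q=11
After step 2: z=3, q=8
After step 3: z=3, q=-8
After step 4: z=-8, q=3
After step 5: z=-8, q=-8 ← equal!
After step 6: z=-9, q=-8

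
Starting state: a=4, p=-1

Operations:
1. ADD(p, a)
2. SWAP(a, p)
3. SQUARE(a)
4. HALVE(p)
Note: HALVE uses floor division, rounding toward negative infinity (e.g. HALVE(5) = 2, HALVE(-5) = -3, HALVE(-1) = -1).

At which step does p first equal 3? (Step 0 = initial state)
Step 1

Tracing p:
Initial: p = -1
After step 1: p = 3 ← first occurrence
After step 2: p = 4
After step 3: p = 4
After step 4: p = 2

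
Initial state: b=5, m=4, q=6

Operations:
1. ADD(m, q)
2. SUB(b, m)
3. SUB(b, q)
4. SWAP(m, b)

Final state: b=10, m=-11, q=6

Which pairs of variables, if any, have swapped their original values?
None

Comparing initial and final values:
b: 5 → 10
q: 6 → 6
m: 4 → -11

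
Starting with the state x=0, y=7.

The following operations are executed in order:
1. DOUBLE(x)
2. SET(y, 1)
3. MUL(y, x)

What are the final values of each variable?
{x: 0, y: 0}

Step-by-step execution:
Initial: x=0, y=7
After step 1 (DOUBLE(x)): x=0, y=7
After step 2 (SET(y, 1)): x=0, y=1
After step 3 (MUL(y, x)): x=0, y=0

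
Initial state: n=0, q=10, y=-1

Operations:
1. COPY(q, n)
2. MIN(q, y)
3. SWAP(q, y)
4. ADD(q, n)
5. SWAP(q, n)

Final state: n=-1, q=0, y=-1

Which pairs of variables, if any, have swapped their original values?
None

Comparing initial and final values:
y: -1 → -1
q: 10 → 0
n: 0 → -1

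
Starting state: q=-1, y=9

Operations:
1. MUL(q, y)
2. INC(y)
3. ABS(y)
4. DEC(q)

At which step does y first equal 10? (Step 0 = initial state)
Step 2

Tracing y:
Initial: y = 9
After step 1: y = 9
After step 2: y = 10 ← first occurrence
After step 3: y = 10
After step 4: y = 10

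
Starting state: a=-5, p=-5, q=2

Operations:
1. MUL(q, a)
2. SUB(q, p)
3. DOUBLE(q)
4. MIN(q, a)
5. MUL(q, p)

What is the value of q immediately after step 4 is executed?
q = -10

Tracing q through execution:
Initial: q = 2
After step 1 (MUL(q, a)): q = -10
After step 2 (SUB(q, p)): q = -5
After step 3 (DOUBLE(q)): q = -10
After step 4 (MIN(q, a)): q = -10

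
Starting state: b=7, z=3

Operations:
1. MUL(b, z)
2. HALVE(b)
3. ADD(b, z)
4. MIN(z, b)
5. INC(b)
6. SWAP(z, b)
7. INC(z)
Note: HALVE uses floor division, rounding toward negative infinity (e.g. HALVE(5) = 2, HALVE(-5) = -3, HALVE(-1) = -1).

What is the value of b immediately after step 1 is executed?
b = 21

Tracing b through execution:
Initial: b = 7
After step 1 (MUL(b, z)): b = 21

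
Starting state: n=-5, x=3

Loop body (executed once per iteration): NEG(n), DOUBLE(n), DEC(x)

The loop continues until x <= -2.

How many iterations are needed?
5

Tracing iterations:
Initial: n=-5, x=3
After iteration 1: n=10, x=2
After iteration 2: n=-20, x=1
After iteration 3: n=40, x=0
After iteration 4: n=-80, x=-1
After iteration 5: n=160, x=-2
x <= -2 now holds, so the loop exits after 5 iterations.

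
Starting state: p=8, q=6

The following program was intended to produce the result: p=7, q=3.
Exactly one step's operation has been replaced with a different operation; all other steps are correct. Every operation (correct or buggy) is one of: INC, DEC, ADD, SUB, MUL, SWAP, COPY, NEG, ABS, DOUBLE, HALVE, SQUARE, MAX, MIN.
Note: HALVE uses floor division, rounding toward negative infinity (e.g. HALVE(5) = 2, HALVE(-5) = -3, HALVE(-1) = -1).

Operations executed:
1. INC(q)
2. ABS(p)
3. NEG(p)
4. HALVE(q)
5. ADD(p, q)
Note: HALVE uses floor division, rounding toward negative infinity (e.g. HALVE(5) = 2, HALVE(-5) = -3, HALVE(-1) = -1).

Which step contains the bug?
Step 3

Trace with buggy code:
Initial: p=8, q=6
After step 1: p=8, q=7
After step 2: p=8, q=7
After step 3: p=-8, q=7
After step 4: p=-8, q=3
After step 5: p=-5, q=3
Actual final p=-5, q=3 ≠ expected p=7, q=3.
Step 3 is the only position where a single-operation replacement can produce the expected result.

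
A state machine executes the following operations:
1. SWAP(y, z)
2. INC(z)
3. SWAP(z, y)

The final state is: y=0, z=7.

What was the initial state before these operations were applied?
y=-1, z=7

Working backwards:
Final state: y=0, z=7
Before step 3 (SWAP(z, y)): y=7, z=0
Before step 2 (INC(z)): y=7, z=-1
Before step 1 (SWAP(y, z)): y=-1, z=7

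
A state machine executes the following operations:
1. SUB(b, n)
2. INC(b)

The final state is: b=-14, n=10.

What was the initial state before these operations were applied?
b=-5, n=10

Working backwards:
Final state: b=-14, n=10
Before step 2 (INC(b)): b=-15, n=10
Before step 1 (SUB(b, n)): b=-5, n=10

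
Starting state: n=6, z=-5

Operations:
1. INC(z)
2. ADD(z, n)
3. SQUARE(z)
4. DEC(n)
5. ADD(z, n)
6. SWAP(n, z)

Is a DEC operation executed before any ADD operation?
No

First DEC: step 4
First ADD: step 2
Since 4 > 2, ADD comes first.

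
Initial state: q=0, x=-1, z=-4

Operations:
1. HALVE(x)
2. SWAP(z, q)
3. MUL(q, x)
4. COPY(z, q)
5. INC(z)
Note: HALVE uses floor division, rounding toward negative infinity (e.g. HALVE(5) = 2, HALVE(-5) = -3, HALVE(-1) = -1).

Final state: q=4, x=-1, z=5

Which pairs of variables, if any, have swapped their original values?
None

Comparing initial and final values:
z: -4 → 5
x: -1 → -1
q: 0 → 4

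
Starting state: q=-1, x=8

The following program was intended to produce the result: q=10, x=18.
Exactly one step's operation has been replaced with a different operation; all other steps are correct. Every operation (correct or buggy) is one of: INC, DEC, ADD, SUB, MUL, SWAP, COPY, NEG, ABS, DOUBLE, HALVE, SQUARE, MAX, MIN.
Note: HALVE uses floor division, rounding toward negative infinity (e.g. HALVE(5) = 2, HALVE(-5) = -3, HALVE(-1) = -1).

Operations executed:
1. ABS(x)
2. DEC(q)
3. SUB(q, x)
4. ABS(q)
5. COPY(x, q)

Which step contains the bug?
Step 5

Trace with buggy code:
Initial: q=-1, x=8
After step 1: q=-1, x=8
After step 2: q=-2, x=8
After step 3: q=-10, x=8
After step 4: q=10, x=8
After step 5: q=10, x=10
Actual final q=10, x=10 ≠ expected q=10, x=18.
Step 5 is the only position where a single-operation replacement can produce the expected result.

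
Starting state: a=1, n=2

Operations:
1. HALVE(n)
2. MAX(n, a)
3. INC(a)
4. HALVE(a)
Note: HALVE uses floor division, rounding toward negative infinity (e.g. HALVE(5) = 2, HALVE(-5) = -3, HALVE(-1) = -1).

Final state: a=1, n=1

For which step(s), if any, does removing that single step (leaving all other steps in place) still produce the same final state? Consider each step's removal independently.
Step(s) 2

Testing removal of each single step:
Without step 1: final = a=1, n=2 (different)
Without step 2: final = a=1, n=1 (same)
Without step 3: final = a=0, n=1 (different)
Without step 4: final = a=2, n=1 (different)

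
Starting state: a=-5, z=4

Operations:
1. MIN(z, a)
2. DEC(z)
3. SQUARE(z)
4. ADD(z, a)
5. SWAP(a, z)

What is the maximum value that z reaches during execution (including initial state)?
36

Values of z at each step:
Initial: z = 4
After step 1: z = -5
After step 2: z = -6
After step 3: z = 36 ← maximum
After step 4: z = 31
After step 5: z = -5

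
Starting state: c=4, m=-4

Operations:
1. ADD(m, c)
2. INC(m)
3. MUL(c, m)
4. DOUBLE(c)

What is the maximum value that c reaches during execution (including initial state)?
8

Values of c at each step:
Initial: c = 4
After step 1: c = 4
After step 2: c = 4
After step 3: c = 4
After step 4: c = 8 ← maximum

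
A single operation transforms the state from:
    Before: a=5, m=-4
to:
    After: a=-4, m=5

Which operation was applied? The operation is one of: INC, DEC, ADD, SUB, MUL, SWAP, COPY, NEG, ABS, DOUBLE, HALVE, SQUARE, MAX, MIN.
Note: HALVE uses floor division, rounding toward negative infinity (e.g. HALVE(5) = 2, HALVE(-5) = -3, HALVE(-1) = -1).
SWAP(m, a)

Analyzing the change:
Before: a=5, m=-4
After: a=-4, m=5
Variable m changed from -4 to 5
Variable a changed from 5 to -4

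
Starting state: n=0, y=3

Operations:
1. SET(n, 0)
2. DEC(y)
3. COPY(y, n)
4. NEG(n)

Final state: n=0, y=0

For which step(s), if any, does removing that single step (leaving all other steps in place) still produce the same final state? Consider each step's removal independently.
Step(s) 1, 2, 4

Testing removal of each single step:
Without step 1: final = n=0, y=0 (same)
Without step 2: final = n=0, y=0 (same)
Without step 3: final = n=0, y=2 (different)
Without step 4: final = n=0, y=0 (same)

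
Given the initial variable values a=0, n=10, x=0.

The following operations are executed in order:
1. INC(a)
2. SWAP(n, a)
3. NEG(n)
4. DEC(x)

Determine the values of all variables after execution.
{a: 10, n: -1, x: -1}

Step-by-step execution:
Initial: a=0, n=10, x=0
After step 1 (INC(a)): a=1, n=10, x=0
After step 2 (SWAP(n, a)): a=10, n=1, x=0
After step 3 (NEG(n)): a=10, n=-1, x=0
After step 4 (DEC(x)): a=10, n=-1, x=-1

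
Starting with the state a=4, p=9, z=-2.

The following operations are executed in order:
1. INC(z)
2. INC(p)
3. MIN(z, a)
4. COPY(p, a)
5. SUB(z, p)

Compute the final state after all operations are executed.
{a: 4, p: 4, z: -5}

Step-by-step execution:
Initial: a=4, p=9, z=-2
After step 1 (INC(z)): a=4, p=9, z=-1
After step 2 (INC(p)): a=4, p=10, z=-1
After step 3 (MIN(z, a)): a=4, p=10, z=-1
After step 4 (COPY(p, a)): a=4, p=4, z=-1
After step 5 (SUB(z, p)): a=4, p=4, z=-5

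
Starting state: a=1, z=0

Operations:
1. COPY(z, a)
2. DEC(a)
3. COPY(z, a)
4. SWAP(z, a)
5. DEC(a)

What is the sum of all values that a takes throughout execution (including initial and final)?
1

Values of a at each step:
Initial: a = 1
After step 1: a = 1
After step 2: a = 0
After step 3: a = 0
After step 4: a = 0
After step 5: a = -1
Sum = 1 + 1 + 0 + 0 + 0 + -1 = 1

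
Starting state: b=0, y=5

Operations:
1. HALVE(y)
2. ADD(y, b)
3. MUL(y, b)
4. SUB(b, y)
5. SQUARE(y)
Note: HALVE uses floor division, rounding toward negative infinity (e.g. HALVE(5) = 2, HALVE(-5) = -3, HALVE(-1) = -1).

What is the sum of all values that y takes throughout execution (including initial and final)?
9

Values of y at each step:
Initial: y = 5
After step 1: y = 2
After step 2: y = 2
After step 3: y = 0
After step 4: y = 0
After step 5: y = 0
Sum = 5 + 2 + 2 + 0 + 0 + 0 = 9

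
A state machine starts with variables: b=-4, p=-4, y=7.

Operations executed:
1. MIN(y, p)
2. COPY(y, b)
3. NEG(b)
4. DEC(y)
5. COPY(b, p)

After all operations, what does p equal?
p = -4

Tracing execution:
Step 1: MIN(y, p) → p = -4
Step 2: COPY(y, b) → p = -4
Step 3: NEG(b) → p = -4
Step 4: DEC(y) → p = -4
Step 5: COPY(b, p) → p = -4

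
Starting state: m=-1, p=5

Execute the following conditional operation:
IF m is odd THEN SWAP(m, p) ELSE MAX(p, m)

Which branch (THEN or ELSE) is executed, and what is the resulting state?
Branch: THEN, Final state: m=5, p=-1

Evaluating condition: m is odd
Condition is True, so THEN branch executes
After SWAP(m, p): m=5, p=-1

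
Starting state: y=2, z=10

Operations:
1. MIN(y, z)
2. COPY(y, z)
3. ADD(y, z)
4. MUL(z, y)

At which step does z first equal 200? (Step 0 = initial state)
Step 4

Tracing z:
Initial: z = 10
After step 1: z = 10
After step 2: z = 10
After step 3: z = 10
After step 4: z = 200 ← first occurrence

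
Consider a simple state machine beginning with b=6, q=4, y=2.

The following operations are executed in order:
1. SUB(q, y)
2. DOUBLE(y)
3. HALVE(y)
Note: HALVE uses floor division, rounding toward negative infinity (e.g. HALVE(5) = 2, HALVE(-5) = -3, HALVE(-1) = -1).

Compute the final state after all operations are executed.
{b: 6, q: 2, y: 2}

Step-by-step execution:
Initial: b=6, q=4, y=2
After step 1 (SUB(q, y)): b=6, q=2, y=2
After step 2 (DOUBLE(y)): b=6, q=2, y=4
After step 3 (HALVE(y)): b=6, q=2, y=2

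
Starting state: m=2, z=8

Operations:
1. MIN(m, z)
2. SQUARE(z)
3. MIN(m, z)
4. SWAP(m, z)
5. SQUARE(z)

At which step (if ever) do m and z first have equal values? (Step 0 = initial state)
Never

m and z never become equal during execution.

Comparing values at each step:
Initial: m=2, z=8
After step 1: m=2, z=8
After step 2: m=2, z=64
After step 3: m=2, z=64
After step 4: m=64, z=2
After step 5: m=64, z=4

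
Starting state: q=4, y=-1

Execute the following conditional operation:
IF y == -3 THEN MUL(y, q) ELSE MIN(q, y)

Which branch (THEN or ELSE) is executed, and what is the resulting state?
Branch: ELSE, Final state: q=-1, y=-1

Evaluating condition: y == -3
y = -1
Condition is False, so ELSE branch executes
After MIN(q, y): q=-1, y=-1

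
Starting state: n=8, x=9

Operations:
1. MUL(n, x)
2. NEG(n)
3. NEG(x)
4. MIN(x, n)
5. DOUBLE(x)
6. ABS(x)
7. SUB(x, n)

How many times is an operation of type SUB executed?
1

Counting SUB operations:
Step 7: SUB(x, n) ← SUB
Total: 1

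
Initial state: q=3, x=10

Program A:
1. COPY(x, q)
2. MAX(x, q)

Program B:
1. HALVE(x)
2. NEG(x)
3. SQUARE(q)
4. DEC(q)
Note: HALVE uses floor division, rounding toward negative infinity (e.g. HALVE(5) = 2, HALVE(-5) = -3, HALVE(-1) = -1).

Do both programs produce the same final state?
No

Program A final state: q=3, x=3
Program B final state: q=8, x=-5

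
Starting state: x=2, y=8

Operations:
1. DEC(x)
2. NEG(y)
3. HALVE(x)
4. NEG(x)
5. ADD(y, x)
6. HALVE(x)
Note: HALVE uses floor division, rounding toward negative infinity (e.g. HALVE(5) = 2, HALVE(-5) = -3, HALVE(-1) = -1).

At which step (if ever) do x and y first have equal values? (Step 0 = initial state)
Never

x and y never become equal during execution.

Comparing values at each step:
Initial: x=2, y=8
After step 1: x=1, y=8
After step 2: x=1, y=-8
After step 3: x=0, y=-8
After step 4: x=0, y=-8
After step 5: x=0, y=-8
After step 6: x=0, y=-8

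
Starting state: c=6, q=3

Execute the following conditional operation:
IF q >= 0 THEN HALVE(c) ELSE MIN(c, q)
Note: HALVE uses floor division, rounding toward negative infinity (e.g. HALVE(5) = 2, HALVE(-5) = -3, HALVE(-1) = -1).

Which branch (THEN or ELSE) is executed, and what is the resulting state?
Branch: THEN, Final state: c=3, q=3

Evaluating condition: q >= 0
q = 3
Condition is True, so THEN branch executes
After HALVE(c): c=3, q=3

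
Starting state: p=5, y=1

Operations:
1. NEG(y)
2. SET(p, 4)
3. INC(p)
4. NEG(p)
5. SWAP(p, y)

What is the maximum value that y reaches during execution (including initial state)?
1

Values of y at each step:
Initial: y = 1 ← maximum
After step 1: y = -1
After step 2: y = -1
After step 3: y = -1
After step 4: y = -1
After step 5: y = -5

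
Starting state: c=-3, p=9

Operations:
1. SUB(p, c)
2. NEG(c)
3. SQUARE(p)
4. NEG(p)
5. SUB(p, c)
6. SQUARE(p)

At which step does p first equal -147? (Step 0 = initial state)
Step 5

Tracing p:
Initial: p = 9
After step 1: p = 12
After step 2: p = 12
After step 3: p = 144
After step 4: p = -144
After step 5: p = -147 ← first occurrence
After step 6: p = 21609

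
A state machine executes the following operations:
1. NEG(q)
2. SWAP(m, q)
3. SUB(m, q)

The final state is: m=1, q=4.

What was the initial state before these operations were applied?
m=4, q=-5

Working backwards:
Final state: m=1, q=4
Before step 3 (SUB(m, q)): m=5, q=4
Before step 2 (SWAP(m, q)): m=4, q=5
Before step 1 (NEG(q)): m=4, q=-5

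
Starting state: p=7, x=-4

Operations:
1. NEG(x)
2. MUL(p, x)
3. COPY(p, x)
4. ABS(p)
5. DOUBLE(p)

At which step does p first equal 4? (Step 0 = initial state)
Step 3

Tracing p:
Initial: p = 7
After step 1: p = 7
After step 2: p = 28
After step 3: p = 4 ← first occurrence
After step 4: p = 4
After step 5: p = 8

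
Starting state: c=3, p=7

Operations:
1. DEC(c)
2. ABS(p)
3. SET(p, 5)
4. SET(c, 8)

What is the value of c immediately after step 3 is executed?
c = 2

Tracing c through execution:
Initial: c = 3
After step 1 (DEC(c)): c = 2
After step 2 (ABS(p)): c = 2
After step 3 (SET(p, 5)): c = 2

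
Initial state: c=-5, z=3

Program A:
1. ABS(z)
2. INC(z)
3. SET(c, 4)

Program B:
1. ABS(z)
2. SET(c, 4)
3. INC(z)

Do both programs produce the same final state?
Yes

Program A final state: c=4, z=4
Program B final state: c=4, z=4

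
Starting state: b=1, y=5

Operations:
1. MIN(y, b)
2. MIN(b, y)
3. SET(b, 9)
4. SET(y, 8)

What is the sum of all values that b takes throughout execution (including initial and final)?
21

Values of b at each step:
Initial: b = 1
After step 1: b = 1
After step 2: b = 1
After step 3: b = 9
After step 4: b = 9
Sum = 1 + 1 + 1 + 9 + 9 = 21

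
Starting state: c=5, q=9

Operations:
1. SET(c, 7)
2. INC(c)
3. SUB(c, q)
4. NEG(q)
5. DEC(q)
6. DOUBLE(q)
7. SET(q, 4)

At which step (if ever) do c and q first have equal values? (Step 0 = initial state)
Never

c and q never become equal during execution.

Comparing values at each step:
Initial: c=5, q=9
After step 1: c=7, q=9
After step 2: c=8, q=9
After step 3: c=-1, q=9
After step 4: c=-1, q=-9
After step 5: c=-1, q=-10
After step 6: c=-1, q=-20
After step 7: c=-1, q=4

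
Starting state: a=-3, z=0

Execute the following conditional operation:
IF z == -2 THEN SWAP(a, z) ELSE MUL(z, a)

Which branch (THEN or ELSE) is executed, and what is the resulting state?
Branch: ELSE, Final state: a=-3, z=0

Evaluating condition: z == -2
z = 0
Condition is False, so ELSE branch executes
After MUL(z, a): a=-3, z=0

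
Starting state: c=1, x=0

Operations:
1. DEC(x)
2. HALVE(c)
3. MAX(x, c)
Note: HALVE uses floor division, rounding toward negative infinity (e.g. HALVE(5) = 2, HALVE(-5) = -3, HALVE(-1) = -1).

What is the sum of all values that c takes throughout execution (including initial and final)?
2

Values of c at each step:
Initial: c = 1
After step 1: c = 1
After step 2: c = 0
After step 3: c = 0
Sum = 1 + 1 + 0 + 0 = 2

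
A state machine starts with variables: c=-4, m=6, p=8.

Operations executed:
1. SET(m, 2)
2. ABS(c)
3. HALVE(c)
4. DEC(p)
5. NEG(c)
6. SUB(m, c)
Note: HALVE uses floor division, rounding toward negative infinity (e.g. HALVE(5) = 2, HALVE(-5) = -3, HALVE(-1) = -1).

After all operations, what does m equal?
m = 4

Tracing execution:
Step 1: SET(m, 2) → m = 2
Step 2: ABS(c) → m = 2
Step 3: HALVE(c) → m = 2
Step 4: DEC(p) → m = 2
Step 5: NEG(c) → m = 2
Step 6: SUB(m, c) → m = 4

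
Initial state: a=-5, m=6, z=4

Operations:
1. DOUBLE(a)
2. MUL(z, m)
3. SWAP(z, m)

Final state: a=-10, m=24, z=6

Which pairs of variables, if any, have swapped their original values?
None

Comparing initial and final values:
m: 6 → 24
a: -5 → -10
z: 4 → 6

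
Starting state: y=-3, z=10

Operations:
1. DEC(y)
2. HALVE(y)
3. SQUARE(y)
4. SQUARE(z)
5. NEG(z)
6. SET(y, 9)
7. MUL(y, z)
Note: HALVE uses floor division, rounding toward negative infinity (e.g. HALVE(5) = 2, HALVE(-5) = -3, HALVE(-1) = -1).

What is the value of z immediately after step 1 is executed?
z = 10

Tracing z through execution:
Initial: z = 10
After step 1 (DEC(y)): z = 10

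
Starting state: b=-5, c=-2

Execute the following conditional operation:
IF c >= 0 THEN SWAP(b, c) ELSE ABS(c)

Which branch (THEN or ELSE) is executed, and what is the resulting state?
Branch: ELSE, Final state: b=-5, c=2

Evaluating condition: c >= 0
c = -2
Condition is False, so ELSE branch executes
After ABS(c): b=-5, c=2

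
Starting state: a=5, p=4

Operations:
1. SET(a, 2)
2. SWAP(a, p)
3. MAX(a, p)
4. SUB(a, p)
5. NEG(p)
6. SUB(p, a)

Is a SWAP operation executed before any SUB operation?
Yes

First SWAP: step 2
First SUB: step 4
Since 2 < 4, SWAP comes first.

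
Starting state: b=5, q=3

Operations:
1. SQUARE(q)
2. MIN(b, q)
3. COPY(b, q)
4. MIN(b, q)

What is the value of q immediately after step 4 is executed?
q = 9

Tracing q through execution:
Initial: q = 3
After step 1 (SQUARE(q)): q = 9
After step 2 (MIN(b, q)): q = 9
After step 3 (COPY(b, q)): q = 9
After step 4 (MIN(b, q)): q = 9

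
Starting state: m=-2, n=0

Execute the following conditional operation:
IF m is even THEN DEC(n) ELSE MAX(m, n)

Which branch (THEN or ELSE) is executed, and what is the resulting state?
Branch: THEN, Final state: m=-2, n=-1

Evaluating condition: m is even
Condition is True, so THEN branch executes
After DEC(n): m=-2, n=-1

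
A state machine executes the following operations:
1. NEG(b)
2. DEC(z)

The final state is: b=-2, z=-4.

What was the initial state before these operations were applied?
b=2, z=-3

Working backwards:
Final state: b=-2, z=-4
Before step 2 (DEC(z)): b=-2, z=-3
Before step 1 (NEG(b)): b=2, z=-3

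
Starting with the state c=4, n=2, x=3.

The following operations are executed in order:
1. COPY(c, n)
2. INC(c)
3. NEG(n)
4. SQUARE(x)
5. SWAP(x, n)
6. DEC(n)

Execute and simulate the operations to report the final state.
{c: 3, n: 8, x: -2}

Step-by-step execution:
Initial: c=4, n=2, x=3
After step 1 (COPY(c, n)): c=2, n=2, x=3
After step 2 (INC(c)): c=3, n=2, x=3
After step 3 (NEG(n)): c=3, n=-2, x=3
After step 4 (SQUARE(x)): c=3, n=-2, x=9
After step 5 (SWAP(x, n)): c=3, n=9, x=-2
After step 6 (DEC(n)): c=3, n=8, x=-2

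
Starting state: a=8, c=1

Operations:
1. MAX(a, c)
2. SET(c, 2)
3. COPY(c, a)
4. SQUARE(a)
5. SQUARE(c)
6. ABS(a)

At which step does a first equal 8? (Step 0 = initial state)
Step 0

Tracing a:
Initial: a = 8 ← first occurrence
After step 1: a = 8
After step 2: a = 8
After step 3: a = 8
After step 4: a = 64
After step 5: a = 64
After step 6: a = 64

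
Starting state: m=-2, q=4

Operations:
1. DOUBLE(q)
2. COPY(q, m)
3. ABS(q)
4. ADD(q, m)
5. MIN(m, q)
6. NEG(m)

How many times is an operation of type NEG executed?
1

Counting NEG operations:
Step 6: NEG(m) ← NEG
Total: 1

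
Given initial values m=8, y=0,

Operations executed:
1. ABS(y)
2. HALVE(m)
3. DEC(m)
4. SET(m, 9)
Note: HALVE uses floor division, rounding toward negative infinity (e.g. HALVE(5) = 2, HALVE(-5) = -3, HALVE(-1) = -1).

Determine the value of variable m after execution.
m = 9

Tracing execution:
Step 1: ABS(y) → m = 8
Step 2: HALVE(m) → m = 4
Step 3: DEC(m) → m = 3
Step 4: SET(m, 9) → m = 9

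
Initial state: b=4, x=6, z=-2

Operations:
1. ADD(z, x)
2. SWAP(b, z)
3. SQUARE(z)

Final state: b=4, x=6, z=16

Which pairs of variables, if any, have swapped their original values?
None

Comparing initial and final values:
x: 6 → 6
z: -2 → 16
b: 4 → 4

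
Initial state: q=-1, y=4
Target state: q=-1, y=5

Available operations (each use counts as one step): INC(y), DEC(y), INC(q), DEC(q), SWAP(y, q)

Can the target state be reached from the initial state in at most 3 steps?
Yes

Path (1 step): INC(y)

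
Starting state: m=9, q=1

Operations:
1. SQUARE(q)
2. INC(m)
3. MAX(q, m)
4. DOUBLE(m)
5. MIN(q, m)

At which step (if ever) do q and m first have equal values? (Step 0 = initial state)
Step 3

q and m first become equal after step 3.

Comparing values at each step:
Initial: q=1, m=9
After step 1: q=1, m=9
After step 2: q=1, m=10
After step 3: q=10, m=10 ← equal!
After step 4: q=10, m=20
After step 5: q=10, m=20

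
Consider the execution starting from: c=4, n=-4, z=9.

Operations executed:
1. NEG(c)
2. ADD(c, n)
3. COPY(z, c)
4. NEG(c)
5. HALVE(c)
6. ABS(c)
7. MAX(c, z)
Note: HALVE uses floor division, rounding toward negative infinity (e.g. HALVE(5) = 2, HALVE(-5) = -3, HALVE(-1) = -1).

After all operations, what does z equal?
z = -8

Tracing execution:
Step 1: NEG(c) → z = 9
Step 2: ADD(c, n) → z = 9
Step 3: COPY(z, c) → z = -8
Step 4: NEG(c) → z = -8
Step 5: HALVE(c) → z = -8
Step 6: ABS(c) → z = -8
Step 7: MAX(c, z) → z = -8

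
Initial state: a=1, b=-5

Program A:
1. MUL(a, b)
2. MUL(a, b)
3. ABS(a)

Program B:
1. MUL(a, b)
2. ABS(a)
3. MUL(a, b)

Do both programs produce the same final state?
No

Program A final state: a=25, b=-5
Program B final state: a=-25, b=-5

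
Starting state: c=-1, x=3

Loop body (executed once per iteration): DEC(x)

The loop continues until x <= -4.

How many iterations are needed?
7

Tracing iterations:
Initial: c=-1, x=3
After iteration 1: c=-1, x=2
After iteration 2: c=-1, x=1
After iteration 3: c=-1, x=0
After iteration 4: c=-1, x=-1
After iteration 5: c=-1, x=-2
After iteration 6: c=-1, x=-3
After iteration 7: c=-1, x=-4
x <= -4 now holds, so the loop exits after 7 iterations.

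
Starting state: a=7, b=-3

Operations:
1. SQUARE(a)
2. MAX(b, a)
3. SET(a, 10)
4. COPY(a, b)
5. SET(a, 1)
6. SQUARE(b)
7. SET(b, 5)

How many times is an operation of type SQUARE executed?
2

Counting SQUARE operations:
Step 1: SQUARE(a) ← SQUARE
Step 6: SQUARE(b) ← SQUARE
Total: 2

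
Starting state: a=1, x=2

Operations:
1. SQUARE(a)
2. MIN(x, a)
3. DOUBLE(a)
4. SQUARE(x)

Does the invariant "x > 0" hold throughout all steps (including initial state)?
Yes

The invariant holds at every step.

State at each step:
Initial: a=1, x=2
After step 1: a=1, x=2
After step 2: a=1, x=1
After step 3: a=2, x=1
After step 4: a=2, x=1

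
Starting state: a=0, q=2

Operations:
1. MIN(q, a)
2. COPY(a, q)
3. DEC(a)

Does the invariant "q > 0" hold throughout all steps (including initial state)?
No, violated after step 1

The invariant is violated after step 1.

State at each step:
Initial: a=0, q=2
After step 1: a=0, q=0
After step 2: a=0, q=0
After step 3: a=-1, q=0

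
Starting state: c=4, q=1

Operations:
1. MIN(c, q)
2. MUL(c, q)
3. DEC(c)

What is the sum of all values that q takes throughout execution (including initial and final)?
4

Values of q at each step:
Initial: q = 1
After step 1: q = 1
After step 2: q = 1
After step 3: q = 1
Sum = 1 + 1 + 1 + 1 = 4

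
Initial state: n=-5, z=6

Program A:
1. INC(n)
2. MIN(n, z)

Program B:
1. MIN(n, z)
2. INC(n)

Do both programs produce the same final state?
Yes

Program A final state: n=-4, z=6
Program B final state: n=-4, z=6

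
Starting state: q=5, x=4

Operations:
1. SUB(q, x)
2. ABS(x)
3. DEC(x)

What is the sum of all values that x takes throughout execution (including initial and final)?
15

Values of x at each step:
Initial: x = 4
After step 1: x = 4
After step 2: x = 4
After step 3: x = 3
Sum = 4 + 4 + 4 + 3 = 15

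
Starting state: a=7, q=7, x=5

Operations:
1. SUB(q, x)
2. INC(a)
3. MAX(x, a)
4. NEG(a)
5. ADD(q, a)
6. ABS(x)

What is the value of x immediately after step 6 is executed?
x = 8

Tracing x through execution:
Initial: x = 5
After step 1 (SUB(q, x)): x = 5
After step 2 (INC(a)): x = 5
After step 3 (MAX(x, a)): x = 8
After step 4 (NEG(a)): x = 8
After step 5 (ADD(q, a)): x = 8
After step 6 (ABS(x)): x = 8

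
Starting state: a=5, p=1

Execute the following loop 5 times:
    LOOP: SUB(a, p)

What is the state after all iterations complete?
a=0, p=1

Iteration trace:
Start: a=5, p=1
After iteration 1: a=4, p=1
After iteration 2: a=3, p=1
After iteration 3: a=2, p=1
After iteration 4: a=1, p=1
After iteration 5: a=0, p=1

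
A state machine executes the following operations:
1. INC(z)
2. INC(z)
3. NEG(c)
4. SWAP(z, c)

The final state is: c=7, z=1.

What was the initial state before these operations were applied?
c=-1, z=5

Working backwards:
Final state: c=7, z=1
Before step 4 (SWAP(z, c)): c=1, z=7
Before step 3 (NEG(c)): c=-1, z=7
Before step 2 (INC(z)): c=-1, z=6
Before step 1 (INC(z)): c=-1, z=5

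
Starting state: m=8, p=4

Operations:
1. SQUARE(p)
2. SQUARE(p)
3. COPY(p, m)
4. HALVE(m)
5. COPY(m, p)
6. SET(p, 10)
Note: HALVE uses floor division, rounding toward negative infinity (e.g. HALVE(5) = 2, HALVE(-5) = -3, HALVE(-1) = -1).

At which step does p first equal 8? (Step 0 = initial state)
Step 3

Tracing p:
Initial: p = 4
After step 1: p = 16
After step 2: p = 256
After step 3: p = 8 ← first occurrence
After step 4: p = 8
After step 5: p = 8
After step 6: p = 10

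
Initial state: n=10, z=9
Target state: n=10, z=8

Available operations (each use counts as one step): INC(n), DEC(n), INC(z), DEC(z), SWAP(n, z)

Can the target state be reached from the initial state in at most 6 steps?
Yes

Path (1 step): DEC(z)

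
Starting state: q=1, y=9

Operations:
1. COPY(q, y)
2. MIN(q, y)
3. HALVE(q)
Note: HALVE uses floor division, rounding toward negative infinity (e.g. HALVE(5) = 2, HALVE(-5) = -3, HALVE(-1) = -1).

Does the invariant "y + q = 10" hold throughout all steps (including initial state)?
No, violated after step 1

The invariant is violated after step 1.

State at each step:
Initial: q=1, y=9
After step 1: q=9, y=9
After step 2: q=9, y=9
After step 3: q=4, y=9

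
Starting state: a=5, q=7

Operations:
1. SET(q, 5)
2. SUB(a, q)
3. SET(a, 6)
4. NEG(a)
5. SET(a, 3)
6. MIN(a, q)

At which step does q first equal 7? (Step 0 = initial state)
Step 0

Tracing q:
Initial: q = 7 ← first occurrence
After step 1: q = 5
After step 2: q = 5
After step 3: q = 5
After step 4: q = 5
After step 5: q = 5
After step 6: q = 5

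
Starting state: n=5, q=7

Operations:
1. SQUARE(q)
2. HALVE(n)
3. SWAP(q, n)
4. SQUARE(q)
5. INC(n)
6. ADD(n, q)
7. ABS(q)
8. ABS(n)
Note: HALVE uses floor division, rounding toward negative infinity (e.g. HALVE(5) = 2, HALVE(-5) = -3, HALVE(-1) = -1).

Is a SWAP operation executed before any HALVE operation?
No

First SWAP: step 3
First HALVE: step 2
Since 3 > 2, HALVE comes first.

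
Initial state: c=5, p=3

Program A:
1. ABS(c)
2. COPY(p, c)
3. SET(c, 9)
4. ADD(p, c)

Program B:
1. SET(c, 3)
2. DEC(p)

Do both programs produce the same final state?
No

Program A final state: c=9, p=14
Program B final state: c=3, p=2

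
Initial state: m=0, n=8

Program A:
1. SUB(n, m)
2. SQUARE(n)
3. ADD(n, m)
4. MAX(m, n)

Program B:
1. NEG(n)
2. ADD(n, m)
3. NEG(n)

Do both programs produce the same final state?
No

Program A final state: m=64, n=64
Program B final state: m=0, n=8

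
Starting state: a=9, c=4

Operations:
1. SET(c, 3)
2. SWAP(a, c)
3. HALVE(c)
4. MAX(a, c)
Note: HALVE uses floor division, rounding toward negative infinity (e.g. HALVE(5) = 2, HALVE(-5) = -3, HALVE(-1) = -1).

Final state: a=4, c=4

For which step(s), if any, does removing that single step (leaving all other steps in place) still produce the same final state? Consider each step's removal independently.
Step(s) 1

Testing removal of each single step:
Without step 1: final = a=4, c=4 (same)
Without step 2: final = a=9, c=1 (different)
Without step 3: final = a=9, c=9 (different)
Without step 4: final = a=3, c=4 (different)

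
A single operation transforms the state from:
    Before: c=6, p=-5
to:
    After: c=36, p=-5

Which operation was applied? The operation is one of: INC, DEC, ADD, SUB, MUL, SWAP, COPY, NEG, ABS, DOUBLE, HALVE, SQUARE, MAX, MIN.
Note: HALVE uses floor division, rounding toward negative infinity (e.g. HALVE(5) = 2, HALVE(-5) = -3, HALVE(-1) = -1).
SQUARE(c)

Analyzing the change:
Before: c=6, p=-5
After: c=36, p=-5
Variable c changed from 6 to 36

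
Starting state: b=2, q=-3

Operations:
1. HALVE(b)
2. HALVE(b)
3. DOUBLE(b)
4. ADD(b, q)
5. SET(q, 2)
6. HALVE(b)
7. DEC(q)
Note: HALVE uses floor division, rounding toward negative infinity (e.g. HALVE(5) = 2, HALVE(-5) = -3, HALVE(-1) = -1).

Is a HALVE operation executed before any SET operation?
Yes

First HALVE: step 1
First SET: step 5
Since 1 < 5, HALVE comes first.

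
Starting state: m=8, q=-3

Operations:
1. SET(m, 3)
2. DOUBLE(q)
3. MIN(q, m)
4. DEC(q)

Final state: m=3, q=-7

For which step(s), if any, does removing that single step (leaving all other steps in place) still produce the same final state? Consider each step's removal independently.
Step(s) 3

Testing removal of each single step:
Without step 1: final = m=8, q=-7 (different)
Without step 2: final = m=3, q=-4 (different)
Without step 3: final = m=3, q=-7 (same)
Without step 4: final = m=3, q=-6 (different)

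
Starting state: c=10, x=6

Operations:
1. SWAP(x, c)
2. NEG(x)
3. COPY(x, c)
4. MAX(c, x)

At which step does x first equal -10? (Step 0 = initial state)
Step 2

Tracing x:
Initial: x = 6
After step 1: x = 10
After step 2: x = -10 ← first occurrence
After step 3: x = 6
After step 4: x = 6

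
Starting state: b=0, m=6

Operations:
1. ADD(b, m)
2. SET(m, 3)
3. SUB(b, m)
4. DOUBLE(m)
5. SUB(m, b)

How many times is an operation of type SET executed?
1

Counting SET operations:
Step 2: SET(m, 3) ← SET
Total: 1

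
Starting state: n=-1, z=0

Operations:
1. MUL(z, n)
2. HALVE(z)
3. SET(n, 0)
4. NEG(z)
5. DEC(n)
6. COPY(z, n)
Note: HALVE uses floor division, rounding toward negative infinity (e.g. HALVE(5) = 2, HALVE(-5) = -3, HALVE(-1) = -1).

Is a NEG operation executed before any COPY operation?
Yes

First NEG: step 4
First COPY: step 6
Since 4 < 6, NEG comes first.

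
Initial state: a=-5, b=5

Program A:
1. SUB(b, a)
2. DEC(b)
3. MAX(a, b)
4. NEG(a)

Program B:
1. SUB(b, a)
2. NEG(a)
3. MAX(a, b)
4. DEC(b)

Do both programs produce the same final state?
No

Program A final state: a=-9, b=9
Program B final state: a=10, b=9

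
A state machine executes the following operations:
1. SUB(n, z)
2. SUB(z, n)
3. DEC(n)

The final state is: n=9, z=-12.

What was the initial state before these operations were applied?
n=8, z=-2

Working backwards:
Final state: n=9, z=-12
Before step 3 (DEC(n)): n=10, z=-12
Before step 2 (SUB(z, n)): n=10, z=-2
Before step 1 (SUB(n, z)): n=8, z=-2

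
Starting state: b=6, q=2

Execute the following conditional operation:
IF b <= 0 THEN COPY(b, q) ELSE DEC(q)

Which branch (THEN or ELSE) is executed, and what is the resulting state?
Branch: ELSE, Final state: b=6, q=1

Evaluating condition: b <= 0
b = 6
Condition is False, so ELSE branch executes
After DEC(q): b=6, q=1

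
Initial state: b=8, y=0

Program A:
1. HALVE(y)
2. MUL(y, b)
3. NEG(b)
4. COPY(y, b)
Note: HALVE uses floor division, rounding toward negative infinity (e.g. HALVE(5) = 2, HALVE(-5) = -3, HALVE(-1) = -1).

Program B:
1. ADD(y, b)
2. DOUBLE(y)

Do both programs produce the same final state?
No

Program A final state: b=-8, y=-8
Program B final state: b=8, y=16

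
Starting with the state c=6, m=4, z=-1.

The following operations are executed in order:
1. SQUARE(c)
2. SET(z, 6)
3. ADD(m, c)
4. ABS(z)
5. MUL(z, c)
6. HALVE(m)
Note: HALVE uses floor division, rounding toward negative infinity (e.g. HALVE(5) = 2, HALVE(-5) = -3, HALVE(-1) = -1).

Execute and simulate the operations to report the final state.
{c: 36, m: 20, z: 216}

Step-by-step execution:
Initial: c=6, m=4, z=-1
After step 1 (SQUARE(c)): c=36, m=4, z=-1
After step 2 (SET(z, 6)): c=36, m=4, z=6
After step 3 (ADD(m, c)): c=36, m=40, z=6
After step 4 (ABS(z)): c=36, m=40, z=6
After step 5 (MUL(z, c)): c=36, m=40, z=216
After step 6 (HALVE(m)): c=36, m=20, z=216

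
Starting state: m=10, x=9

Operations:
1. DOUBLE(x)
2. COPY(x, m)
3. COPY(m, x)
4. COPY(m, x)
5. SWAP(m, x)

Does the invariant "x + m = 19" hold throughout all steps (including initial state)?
No, violated after step 1

The invariant is violated after step 1.

State at each step:
Initial: m=10, x=9
After step 1: m=10, x=18
After step 2: m=10, x=10
After step 3: m=10, x=10
After step 4: m=10, x=10
After step 5: m=10, x=10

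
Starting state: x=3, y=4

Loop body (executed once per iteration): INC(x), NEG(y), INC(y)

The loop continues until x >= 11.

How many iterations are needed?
8

Tracing iterations:
Initial: x=3, y=4
After iteration 1: x=4, y=-3
After iteration 2: x=5, y=4
After iteration 3: x=6, y=-3
After iteration 4: x=7, y=4
After iteration 5: x=8, y=-3
After iteration 6: x=9, y=4
After iteration 7: x=10, y=-3
After iteration 8: x=11, y=4
x >= 11 now holds, so the loop exits after 8 iterations.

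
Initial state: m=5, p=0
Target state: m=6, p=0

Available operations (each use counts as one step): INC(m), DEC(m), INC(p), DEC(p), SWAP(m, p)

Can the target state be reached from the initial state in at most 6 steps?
Yes

Path (1 step): INC(m)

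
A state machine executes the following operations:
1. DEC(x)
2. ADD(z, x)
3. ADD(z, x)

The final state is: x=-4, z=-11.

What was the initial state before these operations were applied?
x=-3, z=-3

Working backwards:
Final state: x=-4, z=-11
Before step 3 (ADD(z, x)): x=-4, z=-7
Before step 2 (ADD(z, x)): x=-4, z=-3
Before step 1 (DEC(x)): x=-3, z=-3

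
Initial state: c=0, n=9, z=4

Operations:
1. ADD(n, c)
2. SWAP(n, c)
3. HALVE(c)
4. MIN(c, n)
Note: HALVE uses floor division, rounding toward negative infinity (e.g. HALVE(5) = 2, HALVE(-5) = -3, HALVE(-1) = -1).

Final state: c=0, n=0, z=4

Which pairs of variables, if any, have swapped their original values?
None

Comparing initial and final values:
z: 4 → 4
c: 0 → 0
n: 9 → 0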